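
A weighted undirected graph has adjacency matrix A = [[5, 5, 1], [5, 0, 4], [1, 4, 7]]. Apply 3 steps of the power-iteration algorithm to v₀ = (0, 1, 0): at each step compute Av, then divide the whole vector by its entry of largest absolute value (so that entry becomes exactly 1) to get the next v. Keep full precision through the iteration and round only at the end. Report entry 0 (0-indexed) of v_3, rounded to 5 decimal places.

0.90330

Av0 = (5.000000, 0.000000, 4.000000); divide by 5.000000 → v1 = (1.000000, 0.000000, 0.800000)
Av1 = (5.800000, 8.200000, 6.600000); divide by 8.200000 → v2 = (0.707317, 1.000000, 0.804878)
Av2 = (9.341463, 6.756098, 10.341463); divide by 10.341463 → v3 = (0.903302, 0.653302, 1.000000)
Requested entry of v3: 383/424 = 0.90330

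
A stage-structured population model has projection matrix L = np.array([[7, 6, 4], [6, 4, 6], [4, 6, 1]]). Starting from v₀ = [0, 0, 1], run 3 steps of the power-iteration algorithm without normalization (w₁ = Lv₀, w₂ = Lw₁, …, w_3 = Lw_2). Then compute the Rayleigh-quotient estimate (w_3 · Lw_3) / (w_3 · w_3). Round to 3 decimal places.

w1 = Lv₀ = (4, 6, 1)
w2 = Lw1 = (68, 54, 53)
w3 = Lw2 = (1012, 942, 649)
Lw3 = (15332, 13734, 10349)
w3·Lw3 = 1012·15332 + 942·13734 + 649·10349 = 35169913; w3·w3 = 1012·1012 + 942·942 + 649·649 = 2332709
λ ≈ 35169913/2332709 = 15.077

λ ≈ 15.077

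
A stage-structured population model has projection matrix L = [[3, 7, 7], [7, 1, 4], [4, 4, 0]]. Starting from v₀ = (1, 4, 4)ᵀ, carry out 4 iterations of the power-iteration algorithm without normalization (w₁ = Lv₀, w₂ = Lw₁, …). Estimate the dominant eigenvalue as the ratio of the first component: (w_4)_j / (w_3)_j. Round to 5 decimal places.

λ ≈ 11.82818

w1 = Lv₀ = (3·1 + 7·4 + 7·4; 7·1 + 1·4 + 4·4; 4·1 + 4·4 + 0·4) = (59, 27, 20)
w2 = Lw1 = (3·59 + 7·27 + 7·20; 7·59 + 1·27 + 4·20; 4·59 + 4·27 + 0·20) = (506, 520, 344)
w3 = Lw2 = (7566, 5438, 4104)
w4 = Lw3 = (89492, 74816, 52016)
Ratio at component: 89492 / 7566 = 11.82818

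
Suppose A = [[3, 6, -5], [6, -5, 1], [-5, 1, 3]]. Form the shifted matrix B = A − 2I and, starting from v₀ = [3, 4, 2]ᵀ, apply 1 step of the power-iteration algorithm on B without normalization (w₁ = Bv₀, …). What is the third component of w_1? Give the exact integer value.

B = A − 2I has rows (1, 6, -5); (6, -7, 1); (-5, 1, 1)
w1 = Bv₀ = (1·3 + 6·4 + (-5)·2; 6·3 + (-7)·4 + 1·2; (-5)·3 + 1·4 + 1·2) = (17, -8, -9)
Requested component of w1: -9

-9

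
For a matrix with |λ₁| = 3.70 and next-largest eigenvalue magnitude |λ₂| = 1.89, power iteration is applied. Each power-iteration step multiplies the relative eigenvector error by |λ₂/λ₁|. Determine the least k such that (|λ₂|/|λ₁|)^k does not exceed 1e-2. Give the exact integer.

7

|λ₂/λ₁| = 1.89/3.70 = 0.51081
Need k ≥ ln(1e-2) / ln(0.51081) = -4.6052 / -0.6718 ≈ 6.855
Smallest integer k satisfying the bound: 7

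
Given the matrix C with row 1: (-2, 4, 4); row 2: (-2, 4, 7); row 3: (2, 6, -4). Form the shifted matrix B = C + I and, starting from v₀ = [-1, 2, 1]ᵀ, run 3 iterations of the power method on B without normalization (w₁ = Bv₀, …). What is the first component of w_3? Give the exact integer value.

857

B = C + I has rows (-1, 4, 4); (-2, 5, 7); (2, 6, -3)
w1 = Bv₀ = ((-1)·(-1) + 4·2 + 4·1; (-2)·(-1) + 5·2 + 7·1; 2·(-1) + 6·2 + (-3)·1) = (13, 19, 7)
w2 = Bw1 = ((-1)·13 + 4·19 + 4·7; (-2)·13 + 5·19 + 7·7; 2·13 + 6·19 + (-3)·7) = (91, 118, 119)
w3 = Bw2 = (857, 1241, 533)
Requested component of w3: 857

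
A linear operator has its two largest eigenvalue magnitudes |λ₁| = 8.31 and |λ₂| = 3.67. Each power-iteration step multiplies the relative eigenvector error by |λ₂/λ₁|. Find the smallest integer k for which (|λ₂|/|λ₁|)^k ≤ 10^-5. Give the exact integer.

|λ₂/λ₁| = 3.67/8.31 = 0.44164
Need k ≥ ln(10^-5) / ln(0.44164) = -11.5129 / -0.8173 ≈ 14.087
Smallest integer k satisfying the bound: 15

15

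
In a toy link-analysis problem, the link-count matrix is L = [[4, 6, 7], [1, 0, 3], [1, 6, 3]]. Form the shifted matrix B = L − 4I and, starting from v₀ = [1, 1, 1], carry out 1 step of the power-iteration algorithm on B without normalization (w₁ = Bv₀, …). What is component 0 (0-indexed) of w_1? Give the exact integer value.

13

B = L − 4I has rows (0, 6, 7); (1, -4, 3); (1, 6, -1)
w1 = Bv₀ = (0·1 + 6·1 + 7·1; 1·1 + (-4)·1 + 3·1; 1·1 + 6·1 + (-1)·1) = (13, 0, 6)
Requested component of w1: 13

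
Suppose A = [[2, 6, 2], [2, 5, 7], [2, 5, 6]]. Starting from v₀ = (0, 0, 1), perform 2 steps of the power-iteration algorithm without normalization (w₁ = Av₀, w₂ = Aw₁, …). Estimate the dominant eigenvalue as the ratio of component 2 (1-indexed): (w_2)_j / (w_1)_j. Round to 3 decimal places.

w1 = Av₀ = (2·0 + 6·0 + 2·1; 2·0 + 5·0 + 7·1; 2·0 + 5·0 + 6·1) = (2, 7, 6)
w2 = Aw1 = (2·2 + 6·7 + 2·6; 2·2 + 5·7 + 7·6; 2·2 + 5·7 + 6·6) = (58, 81, 75)
Ratio at component: 81 / 7 = 11.571

11.571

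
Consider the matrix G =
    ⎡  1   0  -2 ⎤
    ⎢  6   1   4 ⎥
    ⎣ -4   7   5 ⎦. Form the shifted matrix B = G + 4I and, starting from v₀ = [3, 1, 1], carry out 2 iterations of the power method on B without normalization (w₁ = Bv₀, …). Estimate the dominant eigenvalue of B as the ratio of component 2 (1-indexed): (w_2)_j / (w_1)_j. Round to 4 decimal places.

μ ≈ 8.4815

B = G + 4I has rows (5, 0, -2); (6, 5, 4); (-4, 7, 9)
w1 = Bv₀ = (5·3 + 0·1 + (-2)·1; 6·3 + 5·1 + 4·1; (-4)·3 + 7·1 + 9·1) = (13, 27, 4)
w2 = Bw1 = (5·13 + 0·27 + (-2)·4; 6·13 + 5·27 + 4·4; (-4)·13 + 7·27 + 9·4) = (57, 229, 173)
Ratio: 229/27 = 8.4815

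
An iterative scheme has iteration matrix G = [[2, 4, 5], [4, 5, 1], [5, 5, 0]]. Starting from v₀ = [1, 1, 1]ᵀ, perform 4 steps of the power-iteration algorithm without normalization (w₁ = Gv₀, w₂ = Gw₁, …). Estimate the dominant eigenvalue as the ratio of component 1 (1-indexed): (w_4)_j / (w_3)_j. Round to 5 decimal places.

w1 = Gv₀ = (11, 10, 10)
w2 = Gw1 = (112, 104, 105)
w3 = Gw2 = (1165, 1073, 1080)
w4 = Gw3 = (12022, 11105, 11190)
Ratio at component: 12022 / 1165 = 10.31931

λ ≈ 10.31931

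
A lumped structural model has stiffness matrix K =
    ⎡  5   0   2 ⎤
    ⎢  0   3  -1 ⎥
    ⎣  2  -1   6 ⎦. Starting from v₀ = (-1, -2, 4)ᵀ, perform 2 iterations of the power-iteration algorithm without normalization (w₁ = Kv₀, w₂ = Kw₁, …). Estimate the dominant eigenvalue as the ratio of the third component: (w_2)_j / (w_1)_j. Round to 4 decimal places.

λ ≈ 6.6667

w1 = Kv₀ = (5·(-1) + 0·(-2) + 2·4; 0·(-1) + 3·(-2) + (-1)·4; 2·(-1) + (-1)·(-2) + 6·4) = (3, -10, 24)
w2 = Kw1 = (5·3 + 0·(-10) + 2·24; 0·3 + 3·(-10) + (-1)·24; 2·3 + (-1)·(-10) + 6·24) = (63, -54, 160)
Ratio at component: 160 / 24 = 6.6667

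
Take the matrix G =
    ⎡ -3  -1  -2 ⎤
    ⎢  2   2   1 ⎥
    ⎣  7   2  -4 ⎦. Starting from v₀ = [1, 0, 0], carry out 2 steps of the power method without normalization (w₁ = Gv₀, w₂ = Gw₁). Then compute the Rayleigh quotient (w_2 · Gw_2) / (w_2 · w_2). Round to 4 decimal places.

w1 = Gv₀ = (-3, 2, 7)
w2 = Gw1 = (-7, 5, -45)
Gw2 = (106, -49, 141)
w2·Gw2 = (-7)·106 + 5·(-49) + (-45)·141 = -7332; w2·w2 = (-7)·(-7) + 5·5 + (-45)·(-45) = 2099
λ ≈ -7332/2099 = -3.4931

-3.4931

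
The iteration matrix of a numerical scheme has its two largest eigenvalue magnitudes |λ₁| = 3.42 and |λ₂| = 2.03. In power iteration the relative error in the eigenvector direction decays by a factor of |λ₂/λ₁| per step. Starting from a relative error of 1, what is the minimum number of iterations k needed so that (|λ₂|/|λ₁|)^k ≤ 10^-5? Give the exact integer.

|λ₂/λ₁| = 2.03/3.42 = 0.59357
Need k ≥ ln(10^-5) / ln(0.59357) = -11.5129 / -0.5216 ≈ 22.072
Smallest integer k satisfying the bound: 23

23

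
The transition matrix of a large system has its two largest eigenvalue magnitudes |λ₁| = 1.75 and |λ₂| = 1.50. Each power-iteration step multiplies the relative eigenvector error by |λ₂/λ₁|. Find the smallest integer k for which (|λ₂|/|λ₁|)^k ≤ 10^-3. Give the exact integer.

|λ₂/λ₁| = 1.50/1.75 = 0.85714
Need k ≥ ln(10^-3) / ln(0.85714) = -6.9078 / -0.1542 ≈ 44.812
Smallest integer k satisfying the bound: 45

45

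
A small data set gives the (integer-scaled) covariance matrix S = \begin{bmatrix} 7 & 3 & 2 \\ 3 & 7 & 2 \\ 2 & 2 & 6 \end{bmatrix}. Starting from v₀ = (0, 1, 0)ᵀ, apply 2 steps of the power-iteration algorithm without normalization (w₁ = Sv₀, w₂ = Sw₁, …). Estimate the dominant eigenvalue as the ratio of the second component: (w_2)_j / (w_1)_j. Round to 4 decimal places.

8.8571

w1 = Sv₀ = (7·0 + 3·1 + 2·0; 3·0 + 7·1 + 2·0; 2·0 + 2·1 + 6·0) = (3, 7, 2)
w2 = Sw1 = (7·3 + 3·7 + 2·2; 3·3 + 7·7 + 2·2; 2·3 + 2·7 + 6·2) = (46, 62, 32)
Ratio at component: 62 / 7 = 8.8571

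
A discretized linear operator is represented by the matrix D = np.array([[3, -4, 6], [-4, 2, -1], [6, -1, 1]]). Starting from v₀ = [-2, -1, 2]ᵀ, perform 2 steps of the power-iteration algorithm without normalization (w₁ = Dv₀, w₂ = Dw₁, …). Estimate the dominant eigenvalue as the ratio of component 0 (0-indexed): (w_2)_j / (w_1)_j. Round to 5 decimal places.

-4.00000

w1 = Dv₀ = (3·(-2) + (-4)·(-1) + 6·2; (-4)·(-2) + 2·(-1) + (-1)·2; 6·(-2) + (-1)·(-1) + 1·2) = (10, 4, -9)
w2 = Dw1 = (3·10 + (-4)·4 + 6·(-9); (-4)·10 + 2·4 + (-1)·(-9); 6·10 + (-1)·4 + 1·(-9)) = (-40, -23, 47)
Ratio at component: -40 / 10 = -4.00000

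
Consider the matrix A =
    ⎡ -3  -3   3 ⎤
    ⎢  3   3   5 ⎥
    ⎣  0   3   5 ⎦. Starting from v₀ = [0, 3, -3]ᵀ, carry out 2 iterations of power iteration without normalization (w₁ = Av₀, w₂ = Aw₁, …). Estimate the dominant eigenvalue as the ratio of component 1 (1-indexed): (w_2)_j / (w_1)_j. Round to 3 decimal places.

-3.000

w1 = Av₀ = (-18, -6, -6)
w2 = Aw1 = (54, -102, -48)
Ratio at component: 54 / -18 = -3.000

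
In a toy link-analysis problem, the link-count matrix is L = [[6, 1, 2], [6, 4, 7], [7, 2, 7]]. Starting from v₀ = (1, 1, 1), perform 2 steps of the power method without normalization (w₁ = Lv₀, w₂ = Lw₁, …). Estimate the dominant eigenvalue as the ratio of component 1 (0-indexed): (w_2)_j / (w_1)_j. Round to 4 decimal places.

λ ≈ 13.7647

w1 = Lv₀ = (9, 17, 16)
w2 = Lw1 = (103, 234, 209)
Ratio at component: 234 / 17 = 13.7647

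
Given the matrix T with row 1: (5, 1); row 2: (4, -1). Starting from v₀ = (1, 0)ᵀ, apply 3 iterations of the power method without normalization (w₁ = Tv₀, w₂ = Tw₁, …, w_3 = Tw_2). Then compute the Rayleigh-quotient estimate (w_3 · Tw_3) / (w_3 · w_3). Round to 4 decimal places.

λ ≈ 5.5707

w1 = Tv₀ = (5·1 + 1·0; 4·1 + (-1)·0) = (5, 4)
w2 = Tw1 = (5·5 + 1·4; 4·5 + (-1)·4) = (29, 16)
w3 = Tw2 = (161, 100)
Tw3 = (905, 544)
w3·Tw3 = 161·905 + 100·544 = 200105; w3·w3 = 161·161 + 100·100 = 35921
λ ≈ 200105/35921 = 5.5707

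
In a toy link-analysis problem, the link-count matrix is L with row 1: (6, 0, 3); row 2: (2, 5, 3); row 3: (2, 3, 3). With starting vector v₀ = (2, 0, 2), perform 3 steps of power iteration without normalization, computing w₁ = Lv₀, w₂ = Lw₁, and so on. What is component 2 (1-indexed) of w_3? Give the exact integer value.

w1 = Lv₀ = (6·2 + 0·0 + 3·2; 2·2 + 5·0 + 3·2; 2·2 + 3·0 + 3·2) = (18, 10, 10)
w2 = Lw1 = (6·18 + 0·10 + 3·10; 2·18 + 5·10 + 3·10; 2·18 + 3·10 + 3·10) = (138, 116, 96)
w3 = Lw2 = (1116, 1144, 912)
The requested component of w3 is 1144.

1144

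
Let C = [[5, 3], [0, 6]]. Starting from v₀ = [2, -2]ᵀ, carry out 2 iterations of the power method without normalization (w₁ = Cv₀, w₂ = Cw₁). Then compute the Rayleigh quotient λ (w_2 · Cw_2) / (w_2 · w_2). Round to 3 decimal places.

w1 = Cv₀ = (5·2 + 3·(-2); 0·2 + 6·(-2)) = (4, -12)
w2 = Cw1 = (5·4 + 3·(-12); 0·4 + 6·(-12)) = (-16, -72)
Cw2 = (-296, -432)
w2·Cw2 = (-16)·(-296) + (-72)·(-432) = 35840; w2·w2 = (-16)·(-16) + (-72)·(-72) = 5440
λ ≈ 35840/5440 = 6.588

λ ≈ 6.588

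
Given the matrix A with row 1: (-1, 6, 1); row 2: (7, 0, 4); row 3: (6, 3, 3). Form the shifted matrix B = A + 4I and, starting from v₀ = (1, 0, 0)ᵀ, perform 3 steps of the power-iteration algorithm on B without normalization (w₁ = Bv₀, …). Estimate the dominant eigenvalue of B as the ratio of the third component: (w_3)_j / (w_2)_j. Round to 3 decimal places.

μ ≈ 13.926

B = A + 4I has rows (3, 6, 1); (7, 4, 4); (6, 3, 7)
w1 = Bv₀ = (3·1 + 6·0 + 1·0; 7·1 + 4·0 + 4·0; 6·1 + 3·0 + 7·0) = (3, 7, 6)
w2 = Bw1 = (3·3 + 6·7 + 1·6; 7·3 + 4·7 + 4·6; 6·3 + 3·7 + 7·6) = (57, 73, 81)
w3 = Bw2 = (690, 1015, 1128)
Ratio: 1128/81 = 13.926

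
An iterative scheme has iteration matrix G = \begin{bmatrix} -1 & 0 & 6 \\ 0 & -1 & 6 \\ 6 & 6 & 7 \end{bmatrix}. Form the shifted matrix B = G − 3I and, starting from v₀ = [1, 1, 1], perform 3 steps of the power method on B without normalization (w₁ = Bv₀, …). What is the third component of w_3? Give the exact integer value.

1408

B = G − 3I has rows (-4, 0, 6); (0, -4, 6); (6, 6, 4)
w1 = Bv₀ = ((-4)·1 + 0·1 + 6·1; 0·1 + (-4)·1 + 6·1; 6·1 + 6·1 + 4·1) = (2, 2, 16)
w2 = Bw1 = ((-4)·2 + 0·2 + 6·16; 0·2 + (-4)·2 + 6·16; 6·2 + 6·2 + 4·16) = (88, 88, 88)
w3 = Bw2 = (176, 176, 1408)
Requested component of w3: 1408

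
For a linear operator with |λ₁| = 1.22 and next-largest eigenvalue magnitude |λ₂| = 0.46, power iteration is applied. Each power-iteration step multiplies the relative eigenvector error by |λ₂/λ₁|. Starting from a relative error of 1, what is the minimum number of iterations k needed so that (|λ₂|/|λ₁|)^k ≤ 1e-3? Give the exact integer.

8

|λ₂/λ₁| = 0.46/1.22 = 0.37705
Need k ≥ ln(1e-3) / ln(0.37705) = -6.9078 / -0.9754 ≈ 7.082
Smallest integer k satisfying the bound: 8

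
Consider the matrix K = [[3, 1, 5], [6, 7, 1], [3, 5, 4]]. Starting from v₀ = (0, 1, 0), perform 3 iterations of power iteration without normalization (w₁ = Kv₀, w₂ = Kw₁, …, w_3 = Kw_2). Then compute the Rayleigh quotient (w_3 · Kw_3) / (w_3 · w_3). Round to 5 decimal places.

11.69009

w1 = Kv₀ = (1, 7, 5)
w2 = Kw1 = (35, 60, 58)
w3 = Kw2 = (455, 688, 637)
Kw3 = (5238, 8183, 7353)
w3·Kw3 = 455·5238 + 688·8183 + 637·7353 = 12697055; w3·w3 = 455·455 + 688·688 + 637·637 = 1086138
λ ≈ 12697055/1086138 = 11.69009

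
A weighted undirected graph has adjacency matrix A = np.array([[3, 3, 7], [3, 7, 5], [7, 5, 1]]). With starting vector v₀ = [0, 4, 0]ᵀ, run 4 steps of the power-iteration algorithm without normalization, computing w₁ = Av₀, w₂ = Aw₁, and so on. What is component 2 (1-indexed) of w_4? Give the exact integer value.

w1 = Av₀ = (12, 28, 20)
w2 = Aw1 = (260, 332, 244)
w3 = Aw2 = (3484, 4324, 3724)
w4 = Aw3 = (49492, 59340, 49732)
The requested component of w4 is 59340.

59340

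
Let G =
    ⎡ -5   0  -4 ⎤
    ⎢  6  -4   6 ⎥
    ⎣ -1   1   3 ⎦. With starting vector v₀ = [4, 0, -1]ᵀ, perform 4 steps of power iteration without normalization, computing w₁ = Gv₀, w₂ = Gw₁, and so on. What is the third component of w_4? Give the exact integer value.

w1 = Gv₀ = (-16, 18, -7)
w2 = Gw1 = (108, -210, 13)
w3 = Gw2 = (-592, 1566, -279)
w4 = Gw3 = (4076, -11490, 1321)
The requested component of w4 is 1321.

1321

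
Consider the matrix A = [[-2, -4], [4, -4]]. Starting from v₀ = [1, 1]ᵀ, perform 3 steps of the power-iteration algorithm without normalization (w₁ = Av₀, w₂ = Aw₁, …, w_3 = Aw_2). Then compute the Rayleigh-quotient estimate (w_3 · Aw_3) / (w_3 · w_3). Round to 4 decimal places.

w1 = Av₀ = ((-2)·1 + (-4)·1; 4·1 + (-4)·1) = (-6, 0)
w2 = Aw1 = ((-2)·(-6) + (-4)·0; 4·(-6) + (-4)·0) = (12, -24)
w3 = Aw2 = (72, 144)
Aw3 = (-720, -288)
w3·Aw3 = 72·(-720) + 144·(-288) = -93312; w3·w3 = 72·72 + 144·144 = 25920
λ ≈ -93312/25920 = -3.6000

λ ≈ -3.6000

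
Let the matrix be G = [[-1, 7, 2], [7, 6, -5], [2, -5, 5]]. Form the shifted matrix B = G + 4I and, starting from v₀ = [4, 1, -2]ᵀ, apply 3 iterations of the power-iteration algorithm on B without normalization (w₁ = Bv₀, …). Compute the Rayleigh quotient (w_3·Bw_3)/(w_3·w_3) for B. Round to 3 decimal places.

B = G + 4I has rows (3, 7, 2); (7, 10, -5); (2, -5, 9)
w1 = Bv₀ = (3·4 + 7·1 + 2·(-2); 7·4 + 10·1 + (-5)·(-2); 2·4 + (-5)·1 + 9·(-2)) = (15, 48, -15)
w2 = Bw1 = (3·15 + 7·48 + 2·(-15); 7·15 + 10·48 + (-5)·(-15); 2·15 + (-5)·48 + 9·(-15)) = (351, 660, -345)
w3 = Bw2 = (4983, 10782, -5703)
Bw3 = (79017, 171216, -95271)
w3·Bw3 = 2783123136; w3·w3 = 173606022; μ ≈ 2783123136/173606022 = 16.031

μ ≈ 16.031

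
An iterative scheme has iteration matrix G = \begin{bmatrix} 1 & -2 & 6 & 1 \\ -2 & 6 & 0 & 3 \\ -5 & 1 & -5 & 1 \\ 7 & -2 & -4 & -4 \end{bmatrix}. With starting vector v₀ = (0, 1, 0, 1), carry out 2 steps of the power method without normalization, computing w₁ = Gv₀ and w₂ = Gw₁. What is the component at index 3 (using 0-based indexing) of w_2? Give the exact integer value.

-9

w1 = Gv₀ = (-1, 9, 2, -6)
w2 = Gw1 = (-13, 38, -2, -9)
The requested component of w2 is -9.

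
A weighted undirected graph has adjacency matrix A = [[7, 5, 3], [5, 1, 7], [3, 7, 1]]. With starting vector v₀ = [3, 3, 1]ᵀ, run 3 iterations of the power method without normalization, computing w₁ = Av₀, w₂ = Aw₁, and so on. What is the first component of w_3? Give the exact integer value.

6591

w1 = Av₀ = (39, 25, 31)
w2 = Aw1 = (491, 437, 323)
w3 = Aw2 = (6591, 5153, 4855)
The requested component of w3 is 6591.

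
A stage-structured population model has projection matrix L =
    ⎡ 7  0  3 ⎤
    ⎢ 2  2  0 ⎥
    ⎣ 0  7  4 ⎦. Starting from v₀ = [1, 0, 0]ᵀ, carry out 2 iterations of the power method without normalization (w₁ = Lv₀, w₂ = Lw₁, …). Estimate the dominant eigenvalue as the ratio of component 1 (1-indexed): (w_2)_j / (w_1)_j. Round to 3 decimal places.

w1 = Lv₀ = (7·1 + 0·0 + 3·0; 2·1 + 2·0 + 0·0; 0·1 + 7·0 + 4·0) = (7, 2, 0)
w2 = Lw1 = (7·7 + 0·2 + 3·0; 2·7 + 2·2 + 0·0; 0·7 + 7·2 + 4·0) = (49, 18, 14)
Ratio at component: 49 / 7 = 7.000

7.000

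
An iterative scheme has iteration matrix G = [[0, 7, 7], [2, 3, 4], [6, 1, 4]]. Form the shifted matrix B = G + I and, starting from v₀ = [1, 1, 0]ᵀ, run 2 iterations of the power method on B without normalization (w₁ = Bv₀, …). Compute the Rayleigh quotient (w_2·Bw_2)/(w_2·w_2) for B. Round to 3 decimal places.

B = G + I has rows (1, 7, 7); (2, 4, 4); (6, 1, 5)
w1 = Bv₀ = (1·1 + 7·1 + 7·0; 2·1 + 4·1 + 4·0; 6·1 + 1·1 + 5·0) = (8, 6, 7)
w2 = Bw1 = (1·8 + 7·6 + 7·7; 2·8 + 4·6 + 4·7; 6·8 + 1·6 + 5·7) = (99, 68, 89)
Bw2 = (1198, 826, 1107)
w2·Bw2 = 273293; w2·w2 = 22346; μ ≈ 273293/22346 = 12.230

12.230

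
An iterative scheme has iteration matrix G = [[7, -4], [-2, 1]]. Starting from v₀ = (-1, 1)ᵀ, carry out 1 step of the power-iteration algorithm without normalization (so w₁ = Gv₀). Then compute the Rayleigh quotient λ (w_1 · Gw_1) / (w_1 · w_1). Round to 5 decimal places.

λ ≈ 8.10769

w1 = Gv₀ = (-11, 3)
Gw1 = (-89, 25)
w1·Gw1 = (-11)·(-89) + 3·25 = 1054; w1·w1 = (-11)·(-11) + 3·3 = 130
λ ≈ 1054/130 = 8.10769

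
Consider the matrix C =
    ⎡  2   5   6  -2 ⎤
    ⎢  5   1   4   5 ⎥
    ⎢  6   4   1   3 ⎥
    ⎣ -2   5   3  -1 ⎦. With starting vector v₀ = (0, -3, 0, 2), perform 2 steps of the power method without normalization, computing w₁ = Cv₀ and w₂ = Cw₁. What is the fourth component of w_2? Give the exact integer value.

w1 = Cv₀ = (2·0 + 5·(-3) + 6·0 + (-2)·2; 5·0 + 1·(-3) + 4·0 + 5·2; 6·0 + 4·(-3) + 1·0 + 3·2; (-2)·0 + 5·(-3) + 3·0 + (-1)·2) = (-19, 7, -6, -17)
w2 = Cw1 = (2·(-19) + 5·7 + 6·(-6) + (-2)·(-17); 5·(-19) + 1·7 + 4·(-6) + 5·(-17); 6·(-19) + 4·7 + 1·(-6) + 3·(-17); (-2)·(-19) + 5·7 + 3·(-6) + (-1)·(-17)) = (-5, -197, -143, 72)
The requested component of w2 is 72.

72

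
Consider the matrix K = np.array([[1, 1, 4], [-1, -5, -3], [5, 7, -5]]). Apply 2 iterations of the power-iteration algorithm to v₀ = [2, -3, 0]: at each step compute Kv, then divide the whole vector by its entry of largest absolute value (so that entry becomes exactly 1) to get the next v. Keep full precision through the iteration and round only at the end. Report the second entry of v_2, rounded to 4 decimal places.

-0.2199

Kv0 = (-1.00000, 13.00000, -11.00000); divide by 13.00000 → v1 = (-0.07692, 1.00000, -0.84615)
Kv1 = (-2.46154, -2.38462, 10.84615); divide by 10.84615 → v2 = (-0.22695, -0.21986, 1.00000)
Requested entry of v2: -31/141 = -0.2199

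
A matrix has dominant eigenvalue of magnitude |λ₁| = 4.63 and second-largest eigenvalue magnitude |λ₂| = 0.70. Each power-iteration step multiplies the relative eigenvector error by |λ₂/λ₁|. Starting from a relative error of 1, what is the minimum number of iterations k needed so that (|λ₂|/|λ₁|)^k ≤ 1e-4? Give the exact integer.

5

|λ₂/λ₁| = 0.70/4.63 = 0.15119
Need k ≥ ln(1e-4) / ln(0.15119) = -9.2103 / -1.8892 ≈ 4.875
Smallest integer k satisfying the bound: 5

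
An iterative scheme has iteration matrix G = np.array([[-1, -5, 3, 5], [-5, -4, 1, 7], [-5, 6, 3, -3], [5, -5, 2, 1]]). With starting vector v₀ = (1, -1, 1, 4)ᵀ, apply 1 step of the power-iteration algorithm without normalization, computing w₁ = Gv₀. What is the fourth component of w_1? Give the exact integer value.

w1 = Gv₀ = (27, 28, -20, 16)
The requested component of w1 is 16.

16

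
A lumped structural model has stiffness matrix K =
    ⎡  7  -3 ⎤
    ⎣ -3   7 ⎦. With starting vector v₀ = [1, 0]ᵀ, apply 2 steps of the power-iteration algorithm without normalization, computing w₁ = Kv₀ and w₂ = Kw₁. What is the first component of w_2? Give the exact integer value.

58

w1 = Kv₀ = (7·1 + (-3)·0; (-3)·1 + 7·0) = (7, -3)
w2 = Kw1 = (7·7 + (-3)·(-3); (-3)·7 + 7·(-3)) = (58, -42)
The requested component of w2 is 58.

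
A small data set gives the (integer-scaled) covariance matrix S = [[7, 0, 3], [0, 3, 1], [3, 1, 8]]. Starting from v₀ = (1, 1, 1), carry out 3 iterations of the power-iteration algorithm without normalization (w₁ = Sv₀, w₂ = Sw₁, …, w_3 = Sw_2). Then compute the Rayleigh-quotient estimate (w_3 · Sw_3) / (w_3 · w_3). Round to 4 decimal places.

w1 = Sv₀ = (10, 4, 12)
w2 = Sw1 = (106, 24, 130)
w3 = Sw2 = (1132, 202, 1382)
Sw3 = (12070, 1988, 14654)
w3·Sw3 = 1132·12070 + 202·1988 + 1382·14654 = 34316644; w3·w3 = 1132·1132 + 202·202 + 1382·1382 = 3232152
λ ≈ 34316644/3232152 = 10.6173

λ ≈ 10.6173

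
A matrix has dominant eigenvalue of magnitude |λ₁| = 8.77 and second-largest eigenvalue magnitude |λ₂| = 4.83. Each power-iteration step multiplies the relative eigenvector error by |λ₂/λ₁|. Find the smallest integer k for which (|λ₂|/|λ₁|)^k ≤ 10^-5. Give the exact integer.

|λ₂/λ₁| = 4.83/8.77 = 0.55074
Need k ≥ ln(10^-5) / ln(0.55074) = -11.5129 / -0.5965 ≈ 19.301
Smallest integer k satisfying the bound: 20

20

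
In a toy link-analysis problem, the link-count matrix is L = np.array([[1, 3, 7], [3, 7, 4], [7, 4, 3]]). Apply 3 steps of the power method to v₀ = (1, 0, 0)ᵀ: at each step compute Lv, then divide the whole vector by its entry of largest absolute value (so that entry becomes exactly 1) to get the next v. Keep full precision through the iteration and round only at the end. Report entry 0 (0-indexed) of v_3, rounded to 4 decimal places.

Lv0 = (1.00000, 3.00000, 7.00000); divide by 7.00000 → v1 = (0.14286, 0.42857, 1.00000)
Lv1 = (8.42857, 7.42857, 5.71429); divide by 8.42857 → v2 = (1.00000, 0.88136, 0.67797)
Lv2 = (8.38983, 11.88136, 12.55932); divide by 12.55932 → v3 = (0.66802, 0.94602, 1.00000)
Requested entry of v3: 495/741 = 0.6680

0.6680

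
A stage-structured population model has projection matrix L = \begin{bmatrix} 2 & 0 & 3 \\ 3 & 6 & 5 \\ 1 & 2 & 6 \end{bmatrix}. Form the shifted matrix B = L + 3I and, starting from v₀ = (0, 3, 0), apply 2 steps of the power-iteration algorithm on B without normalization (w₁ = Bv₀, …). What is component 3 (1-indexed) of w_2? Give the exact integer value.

B = L + 3I has rows (5, 0, 3); (3, 9, 5); (1, 2, 9)
w1 = Bv₀ = (5·0 + 0·3 + 3·0; 3·0 + 9·3 + 5·0; 1·0 + 2·3 + 9·0) = (0, 27, 6)
w2 = Bw1 = (5·0 + 0·27 + 3·6; 3·0 + 9·27 + 5·6; 1·0 + 2·27 + 9·6) = (18, 273, 108)
Requested component of w2: 108

108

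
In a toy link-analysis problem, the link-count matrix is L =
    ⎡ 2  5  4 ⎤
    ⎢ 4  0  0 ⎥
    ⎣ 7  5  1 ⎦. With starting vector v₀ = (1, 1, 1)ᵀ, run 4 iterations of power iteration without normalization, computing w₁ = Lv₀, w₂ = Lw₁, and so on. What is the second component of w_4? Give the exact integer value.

3392

w1 = Lv₀ = (11, 4, 13)
w2 = Lw1 = (94, 44, 110)
w3 = Lw2 = (848, 376, 988)
w4 = Lw3 = (7528, 3392, 8804)
The requested component of w4 is 3392.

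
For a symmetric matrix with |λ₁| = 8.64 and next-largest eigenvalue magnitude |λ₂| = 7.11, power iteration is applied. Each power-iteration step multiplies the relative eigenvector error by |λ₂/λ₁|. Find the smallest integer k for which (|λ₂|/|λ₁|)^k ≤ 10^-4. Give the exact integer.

|λ₂/λ₁| = 7.11/8.64 = 0.82292
Need k ≥ ln(10^-4) / ln(0.82292) = -9.2103 / -0.1949 ≈ 47.257
Smallest integer k satisfying the bound: 48

48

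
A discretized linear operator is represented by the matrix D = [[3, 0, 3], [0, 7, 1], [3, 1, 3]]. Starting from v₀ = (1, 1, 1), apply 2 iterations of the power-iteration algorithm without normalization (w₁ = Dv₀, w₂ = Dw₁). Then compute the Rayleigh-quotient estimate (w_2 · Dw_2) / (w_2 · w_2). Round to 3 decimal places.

w1 = Dv₀ = (3·1 + 0·1 + 3·1; 0·1 + 7·1 + 1·1; 3·1 + 1·1 + 3·1) = (6, 8, 7)
w2 = Dw1 = (3·6 + 0·8 + 3·7; 0·6 + 7·8 + 1·7; 3·6 + 1·8 + 3·7) = (39, 63, 47)
Dw2 = (258, 488, 321)
w2·Dw2 = 39·258 + 63·488 + 47·321 = 55893; w2·w2 = 39·39 + 63·63 + 47·47 = 7699
λ ≈ 55893/7699 = 7.260

λ ≈ 7.260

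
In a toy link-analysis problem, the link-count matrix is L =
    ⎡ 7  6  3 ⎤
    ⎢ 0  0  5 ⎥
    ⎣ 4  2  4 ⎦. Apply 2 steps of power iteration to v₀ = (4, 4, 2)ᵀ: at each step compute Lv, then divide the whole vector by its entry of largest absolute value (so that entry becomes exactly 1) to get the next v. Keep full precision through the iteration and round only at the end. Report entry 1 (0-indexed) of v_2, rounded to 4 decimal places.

0.2847

Lv0 = (58.00000, 10.00000, 32.00000); divide by 58.00000 → v1 = (1.00000, 0.17241, 0.55172)
Lv1 = (9.68966, 2.75862, 6.55172); divide by 9.68966 → v2 = (1.00000, 0.28470, 0.67616)
Requested entry of v2: 160/562 = 0.2847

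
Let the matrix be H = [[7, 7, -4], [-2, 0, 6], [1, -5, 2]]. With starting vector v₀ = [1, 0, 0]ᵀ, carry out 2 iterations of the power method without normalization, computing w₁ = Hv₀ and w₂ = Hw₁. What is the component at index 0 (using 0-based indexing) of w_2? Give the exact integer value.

31

w1 = Hv₀ = (7·1 + 7·0 + (-4)·0; (-2)·1 + 0·0 + 6·0; 1·1 + (-5)·0 + 2·0) = (7, -2, 1)
w2 = Hw1 = (7·7 + 7·(-2) + (-4)·1; (-2)·7 + 0·(-2) + 6·1; 1·7 + (-5)·(-2) + 2·1) = (31, -8, 19)
The requested component of w2 is 31.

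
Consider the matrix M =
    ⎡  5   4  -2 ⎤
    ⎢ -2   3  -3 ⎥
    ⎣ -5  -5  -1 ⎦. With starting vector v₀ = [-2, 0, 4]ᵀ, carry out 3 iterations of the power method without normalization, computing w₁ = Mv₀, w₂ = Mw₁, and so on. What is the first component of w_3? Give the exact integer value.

w1 = Mv₀ = (5·(-2) + 4·0 + (-2)·4; (-2)·(-2) + 3·0 + (-3)·4; (-5)·(-2) + (-5)·0 + (-1)·4) = (-18, -8, 6)
w2 = Mw1 = (5·(-18) + 4·(-8) + (-2)·6; (-2)·(-18) + 3·(-8) + (-3)·6; (-5)·(-18) + (-5)·(-8) + (-1)·6) = (-134, -6, 124)
w3 = Mw2 = (-942, -122, 576)
The requested component of w3 is -942.

-942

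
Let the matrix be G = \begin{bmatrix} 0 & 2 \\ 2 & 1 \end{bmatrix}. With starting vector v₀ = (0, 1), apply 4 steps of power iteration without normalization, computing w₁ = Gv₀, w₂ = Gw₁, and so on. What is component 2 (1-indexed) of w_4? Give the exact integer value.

w1 = Gv₀ = (0·0 + 2·1; 2·0 + 1·1) = (2, 1)
w2 = Gw1 = (0·2 + 2·1; 2·2 + 1·1) = (2, 5)
w3 = Gw2 = (10, 9)
w4 = Gw3 = (18, 29)
The requested component of w4 is 29.

29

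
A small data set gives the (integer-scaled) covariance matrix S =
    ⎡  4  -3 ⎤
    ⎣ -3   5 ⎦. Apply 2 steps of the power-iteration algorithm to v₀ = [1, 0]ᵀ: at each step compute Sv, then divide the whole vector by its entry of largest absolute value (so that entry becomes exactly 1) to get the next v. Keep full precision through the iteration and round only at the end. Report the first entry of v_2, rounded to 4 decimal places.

-0.9259

Sv0 = (4.00000, -3.00000); divide by 4.00000 → v1 = (1.00000, -0.75000)
Sv1 = (6.25000, -6.75000); divide by -6.75000 → v2 = (-0.92593, 1.00000)
Requested entry of v2: 25/-27 = -0.9259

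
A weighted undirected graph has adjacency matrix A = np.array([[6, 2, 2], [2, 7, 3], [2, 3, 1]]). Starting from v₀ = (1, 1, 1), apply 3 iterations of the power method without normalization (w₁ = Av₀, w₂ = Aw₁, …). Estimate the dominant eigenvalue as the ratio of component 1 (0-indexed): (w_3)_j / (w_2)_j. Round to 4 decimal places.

λ ≈ 10.0984

w1 = Av₀ = (10, 12, 6)
w2 = Aw1 = (96, 122, 62)
w3 = Aw2 = (944, 1232, 620)
Ratio at component: 1232 / 122 = 10.0984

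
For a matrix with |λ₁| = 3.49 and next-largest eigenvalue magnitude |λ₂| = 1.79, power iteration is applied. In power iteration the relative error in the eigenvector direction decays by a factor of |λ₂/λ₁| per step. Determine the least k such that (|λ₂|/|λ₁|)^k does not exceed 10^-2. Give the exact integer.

7

|λ₂/λ₁| = 1.79/3.49 = 0.51289
Need k ≥ ln(10^-2) / ln(0.51289) = -4.6052 / -0.6677 ≈ 6.897
Smallest integer k satisfying the bound: 7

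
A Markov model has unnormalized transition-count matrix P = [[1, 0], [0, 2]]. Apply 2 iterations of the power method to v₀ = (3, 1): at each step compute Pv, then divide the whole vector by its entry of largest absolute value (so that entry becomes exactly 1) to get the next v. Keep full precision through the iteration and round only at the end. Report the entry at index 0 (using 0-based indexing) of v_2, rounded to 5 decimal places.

Pv0 = (3.000000, 2.000000); divide by 3.000000 → v1 = (1.000000, 0.666667)
Pv1 = (1.000000, 1.333333); divide by 1.333333 → v2 = (0.750000, 1.000000)
Requested entry of v2: 3/4 = 0.75000

0.75000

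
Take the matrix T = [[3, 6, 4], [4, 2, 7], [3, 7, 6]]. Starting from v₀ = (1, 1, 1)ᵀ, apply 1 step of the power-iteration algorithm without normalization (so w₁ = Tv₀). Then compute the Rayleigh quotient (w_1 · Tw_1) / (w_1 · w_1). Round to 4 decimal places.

14.2071

w1 = Tv₀ = (3·1 + 6·1 + 4·1; 4·1 + 2·1 + 7·1; 3·1 + 7·1 + 6·1) = (13, 13, 16)
Tw1 = (181, 190, 226)
w1·Tw1 = 13·181 + 13·190 + 16·226 = 8439; w1·w1 = 13·13 + 13·13 + 16·16 = 594
λ ≈ 8439/594 = 14.2071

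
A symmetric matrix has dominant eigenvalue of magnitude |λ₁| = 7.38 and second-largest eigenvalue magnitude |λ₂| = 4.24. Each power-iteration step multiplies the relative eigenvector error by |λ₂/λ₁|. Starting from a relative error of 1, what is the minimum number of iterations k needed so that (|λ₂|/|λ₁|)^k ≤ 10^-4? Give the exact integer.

|λ₂/λ₁| = 4.24/7.38 = 0.57453
Need k ≥ ln(10^-4) / ln(0.57453) = -9.2103 / -0.5542 ≈ 16.619
Smallest integer k satisfying the bound: 17

17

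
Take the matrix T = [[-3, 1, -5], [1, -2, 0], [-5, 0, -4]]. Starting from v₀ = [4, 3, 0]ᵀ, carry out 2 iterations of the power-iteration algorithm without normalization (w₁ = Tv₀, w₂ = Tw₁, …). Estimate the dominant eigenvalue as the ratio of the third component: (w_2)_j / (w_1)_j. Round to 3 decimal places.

λ ≈ -6.250

w1 = Tv₀ = (-9, -2, -20)
w2 = Tw1 = (125, -5, 125)
Ratio at component: 125 / -20 = -6.250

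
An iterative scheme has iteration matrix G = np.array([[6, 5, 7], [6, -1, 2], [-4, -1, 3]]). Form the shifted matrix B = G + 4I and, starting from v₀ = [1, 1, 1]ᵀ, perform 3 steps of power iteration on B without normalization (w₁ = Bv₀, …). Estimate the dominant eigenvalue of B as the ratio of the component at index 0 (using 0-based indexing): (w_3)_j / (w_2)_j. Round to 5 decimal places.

μ ≈ 10.86505

B = G + 4I has rows (10, 5, 7); (6, 3, 2); (-4, -1, 7)
w1 = Bv₀ = (22, 11, 2)
w2 = Bw1 = (289, 169, -85)
w3 = Bw2 = (3140, 2071, -1920)
Ratio: 3140/289 = 10.86505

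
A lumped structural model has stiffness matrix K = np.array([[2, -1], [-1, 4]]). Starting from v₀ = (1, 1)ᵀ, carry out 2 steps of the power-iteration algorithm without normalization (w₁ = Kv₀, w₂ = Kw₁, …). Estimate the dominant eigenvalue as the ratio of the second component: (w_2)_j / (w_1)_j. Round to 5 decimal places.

λ ≈ 3.66667

w1 = Kv₀ = (1, 3)
w2 = Kw1 = (-1, 11)
Ratio at component: 11 / 3 = 3.66667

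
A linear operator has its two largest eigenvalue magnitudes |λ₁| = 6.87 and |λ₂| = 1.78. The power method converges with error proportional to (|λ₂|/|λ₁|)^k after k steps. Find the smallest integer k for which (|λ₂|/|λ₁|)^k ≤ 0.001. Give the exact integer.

6

|λ₂/λ₁| = 1.78/6.87 = 0.25910
Need k ≥ ln(0.001) / ln(0.25910) = -6.9078 / -1.3506 ≈ 5.115
Smallest integer k satisfying the bound: 6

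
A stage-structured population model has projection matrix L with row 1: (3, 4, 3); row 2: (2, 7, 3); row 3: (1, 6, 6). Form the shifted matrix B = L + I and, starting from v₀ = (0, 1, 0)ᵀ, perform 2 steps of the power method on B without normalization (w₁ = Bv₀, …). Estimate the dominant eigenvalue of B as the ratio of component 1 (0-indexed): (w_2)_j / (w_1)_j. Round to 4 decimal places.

B = L + I has rows (4, 4, 3); (2, 8, 3); (1, 6, 7)
w1 = Bv₀ = (4, 8, 6)
w2 = Bw1 = (66, 90, 94)
Ratio: 90/8 = 11.2500

μ ≈ 11.2500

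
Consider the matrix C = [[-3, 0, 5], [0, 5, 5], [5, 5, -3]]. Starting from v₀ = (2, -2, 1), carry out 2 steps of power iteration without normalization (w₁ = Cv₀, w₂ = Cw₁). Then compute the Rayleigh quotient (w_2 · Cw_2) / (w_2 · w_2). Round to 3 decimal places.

w1 = Cv₀ = ((-3)·2 + 0·(-2) + 5·1; 0·2 + 5·(-2) + 5·1; 5·2 + 5·(-2) + (-3)·1) = (-1, -5, -3)
w2 = Cw1 = ((-3)·(-1) + 0·(-5) + 5·(-3); 0·(-1) + 5·(-5) + 5·(-3); 5·(-1) + 5·(-5) + (-3)·(-3)) = (-12, -40, -21)
Cw2 = (-69, -305, -197)
w2·Cw2 = (-12)·(-69) + (-40)·(-305) + (-21)·(-197) = 17165; w2·w2 = (-12)·(-12) + (-40)·(-40) + (-21)·(-21) = 2185
λ ≈ 17165/2185 = 7.856

7.856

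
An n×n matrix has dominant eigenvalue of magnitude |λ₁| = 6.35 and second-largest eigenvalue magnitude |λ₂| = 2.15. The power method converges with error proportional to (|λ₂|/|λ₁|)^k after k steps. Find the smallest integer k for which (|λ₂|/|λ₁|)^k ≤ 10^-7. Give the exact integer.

15

|λ₂/λ₁| = 2.15/6.35 = 0.33858
Need k ≥ ln(10^-7) / ln(0.33858) = -16.1181 / -1.0830 ≈ 14.883
Smallest integer k satisfying the bound: 15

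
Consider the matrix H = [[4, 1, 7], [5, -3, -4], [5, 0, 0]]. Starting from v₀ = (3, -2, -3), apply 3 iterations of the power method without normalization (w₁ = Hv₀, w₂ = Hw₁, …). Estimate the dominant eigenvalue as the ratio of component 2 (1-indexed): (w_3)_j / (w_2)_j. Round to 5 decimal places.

-6.22430

w1 = Hv₀ = (-11, 33, 15)
w2 = Hw1 = (94, -214, -55)
w3 = Hw2 = (-223, 1332, 470)
Ratio at component: 1332 / -214 = -6.22430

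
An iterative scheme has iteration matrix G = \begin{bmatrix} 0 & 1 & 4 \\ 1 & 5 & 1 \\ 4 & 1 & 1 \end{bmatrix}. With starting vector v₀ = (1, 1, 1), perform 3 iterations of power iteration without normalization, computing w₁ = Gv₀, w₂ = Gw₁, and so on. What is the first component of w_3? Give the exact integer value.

w1 = Gv₀ = (0·1 + 1·1 + 4·1; 1·1 + 5·1 + 1·1; 4·1 + 1·1 + 1·1) = (5, 7, 6)
w2 = Gw1 = (0·5 + 1·7 + 4·6; 1·5 + 5·7 + 1·6; 4·5 + 1·7 + 1·6) = (31, 46, 33)
w3 = Gw2 = (178, 294, 203)
The requested component of w3 is 178.

178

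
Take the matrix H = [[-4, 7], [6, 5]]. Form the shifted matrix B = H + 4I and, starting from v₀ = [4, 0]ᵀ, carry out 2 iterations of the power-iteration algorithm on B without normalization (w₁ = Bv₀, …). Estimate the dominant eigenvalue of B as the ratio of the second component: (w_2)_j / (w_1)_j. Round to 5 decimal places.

B = H + 4I has rows (0, 7); (6, 9)
w1 = Bv₀ = (0, 24)
w2 = Bw1 = (168, 216)
Ratio: 216/24 = 9.00000

μ ≈ 9.00000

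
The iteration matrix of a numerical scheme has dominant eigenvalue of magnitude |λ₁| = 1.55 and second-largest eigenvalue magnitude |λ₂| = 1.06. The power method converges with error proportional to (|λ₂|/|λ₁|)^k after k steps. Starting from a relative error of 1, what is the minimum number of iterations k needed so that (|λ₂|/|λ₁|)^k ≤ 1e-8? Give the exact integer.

49

|λ₂/λ₁| = 1.06/1.55 = 0.68387
Need k ≥ ln(1e-8) / ln(0.68387) = -18.4207 / -0.3800 ≈ 48.477
Smallest integer k satisfying the bound: 49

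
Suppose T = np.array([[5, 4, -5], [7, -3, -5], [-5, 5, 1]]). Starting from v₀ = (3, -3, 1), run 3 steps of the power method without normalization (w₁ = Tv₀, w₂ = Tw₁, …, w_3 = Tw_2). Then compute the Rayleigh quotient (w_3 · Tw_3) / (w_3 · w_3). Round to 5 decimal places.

λ ≈ 7.74533

w1 = Tv₀ = (-2, 25, -29)
w2 = Tw1 = (235, 56, 106)
w3 = Tw2 = (869, 947, -789)
Tw3 = (12078, 7187, -399)
w3·Tw3 = 869·12078 + 947·7187 + (-789)·(-399) = 17616682; w3·w3 = 869·869 + 947·947 + (-789)·(-789) = 2274491
λ ≈ 17616682/2274491 = 7.74533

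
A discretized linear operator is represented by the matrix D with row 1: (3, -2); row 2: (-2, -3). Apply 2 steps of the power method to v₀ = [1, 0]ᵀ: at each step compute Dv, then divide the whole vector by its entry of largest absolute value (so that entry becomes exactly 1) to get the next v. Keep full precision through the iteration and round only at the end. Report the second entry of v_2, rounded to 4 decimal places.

Dv0 = (3.00000, -2.00000); divide by 3.00000 → v1 = (1.00000, -0.66667)
Dv1 = (4.33333, 0.00000); divide by 4.33333 → v2 = (1.00000, 0.00000)
Requested entry of v2: 0/13 = 0.0000

0.0000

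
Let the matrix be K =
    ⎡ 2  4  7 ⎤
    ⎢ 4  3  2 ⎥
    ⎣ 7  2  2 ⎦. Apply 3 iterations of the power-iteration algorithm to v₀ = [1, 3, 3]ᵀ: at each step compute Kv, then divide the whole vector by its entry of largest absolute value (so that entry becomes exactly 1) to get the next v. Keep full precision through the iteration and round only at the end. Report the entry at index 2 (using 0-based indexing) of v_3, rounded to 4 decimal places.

0.8184

Kv0 = (35.00000, 19.00000, 19.00000); divide by 35.00000 → v1 = (1.00000, 0.54286, 0.54286)
Kv1 = (7.97143, 6.71429, 9.17143); divide by 9.17143 → v2 = (0.86916, 0.73209, 1.00000)
Kv2 = (11.66667, 7.67290, 9.54829); divide by 11.66667 → v3 = (1.00000, 0.65768, 0.81842)
Requested entry of v3: 3065/3745 = 0.8184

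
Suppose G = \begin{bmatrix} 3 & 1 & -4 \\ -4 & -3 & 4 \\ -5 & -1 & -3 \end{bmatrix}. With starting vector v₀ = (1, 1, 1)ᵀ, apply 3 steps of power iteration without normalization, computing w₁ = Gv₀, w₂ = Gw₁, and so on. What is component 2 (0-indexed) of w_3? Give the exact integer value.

-228

w1 = Gv₀ = (0, -3, -9)
w2 = Gw1 = (33, -27, 30)
w3 = Gw2 = (-48, 69, -228)
The requested component of w3 is -228.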